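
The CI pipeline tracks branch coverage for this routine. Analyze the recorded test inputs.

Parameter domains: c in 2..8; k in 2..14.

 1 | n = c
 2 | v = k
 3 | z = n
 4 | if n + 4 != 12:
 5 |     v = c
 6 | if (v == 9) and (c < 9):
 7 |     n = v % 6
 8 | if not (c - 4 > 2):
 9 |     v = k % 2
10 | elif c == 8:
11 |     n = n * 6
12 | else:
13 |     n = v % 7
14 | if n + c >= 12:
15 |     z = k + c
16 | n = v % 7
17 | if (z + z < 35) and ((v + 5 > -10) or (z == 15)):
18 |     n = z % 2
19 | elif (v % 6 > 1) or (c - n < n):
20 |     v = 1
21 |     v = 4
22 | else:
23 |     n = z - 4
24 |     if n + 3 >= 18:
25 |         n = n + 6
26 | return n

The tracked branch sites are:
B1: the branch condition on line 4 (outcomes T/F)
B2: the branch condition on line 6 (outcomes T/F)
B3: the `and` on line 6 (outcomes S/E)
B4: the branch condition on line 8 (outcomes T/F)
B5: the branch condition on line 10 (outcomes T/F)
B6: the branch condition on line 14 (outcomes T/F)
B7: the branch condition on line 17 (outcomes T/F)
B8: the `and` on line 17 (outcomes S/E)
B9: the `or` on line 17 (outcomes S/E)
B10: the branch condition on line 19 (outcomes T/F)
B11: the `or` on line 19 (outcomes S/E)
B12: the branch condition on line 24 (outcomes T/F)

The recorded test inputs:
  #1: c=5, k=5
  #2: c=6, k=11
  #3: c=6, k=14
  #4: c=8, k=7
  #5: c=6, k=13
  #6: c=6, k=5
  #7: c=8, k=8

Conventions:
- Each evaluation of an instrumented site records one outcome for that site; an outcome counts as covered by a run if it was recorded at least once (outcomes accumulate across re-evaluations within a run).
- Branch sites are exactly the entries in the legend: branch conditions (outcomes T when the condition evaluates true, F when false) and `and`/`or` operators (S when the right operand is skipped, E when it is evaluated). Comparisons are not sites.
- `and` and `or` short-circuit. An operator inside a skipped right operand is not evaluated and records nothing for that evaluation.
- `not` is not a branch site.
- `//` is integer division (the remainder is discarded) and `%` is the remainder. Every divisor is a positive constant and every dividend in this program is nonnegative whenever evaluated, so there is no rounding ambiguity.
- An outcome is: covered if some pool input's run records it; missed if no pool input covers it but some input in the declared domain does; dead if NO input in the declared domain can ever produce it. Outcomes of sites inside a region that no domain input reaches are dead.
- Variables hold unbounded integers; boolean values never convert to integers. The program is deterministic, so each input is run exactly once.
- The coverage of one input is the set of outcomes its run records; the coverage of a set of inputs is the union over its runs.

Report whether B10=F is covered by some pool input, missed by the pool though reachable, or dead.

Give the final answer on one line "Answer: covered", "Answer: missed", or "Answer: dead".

B10=F is recorded by pool input(s) 3, 5 -> covered

Answer: covered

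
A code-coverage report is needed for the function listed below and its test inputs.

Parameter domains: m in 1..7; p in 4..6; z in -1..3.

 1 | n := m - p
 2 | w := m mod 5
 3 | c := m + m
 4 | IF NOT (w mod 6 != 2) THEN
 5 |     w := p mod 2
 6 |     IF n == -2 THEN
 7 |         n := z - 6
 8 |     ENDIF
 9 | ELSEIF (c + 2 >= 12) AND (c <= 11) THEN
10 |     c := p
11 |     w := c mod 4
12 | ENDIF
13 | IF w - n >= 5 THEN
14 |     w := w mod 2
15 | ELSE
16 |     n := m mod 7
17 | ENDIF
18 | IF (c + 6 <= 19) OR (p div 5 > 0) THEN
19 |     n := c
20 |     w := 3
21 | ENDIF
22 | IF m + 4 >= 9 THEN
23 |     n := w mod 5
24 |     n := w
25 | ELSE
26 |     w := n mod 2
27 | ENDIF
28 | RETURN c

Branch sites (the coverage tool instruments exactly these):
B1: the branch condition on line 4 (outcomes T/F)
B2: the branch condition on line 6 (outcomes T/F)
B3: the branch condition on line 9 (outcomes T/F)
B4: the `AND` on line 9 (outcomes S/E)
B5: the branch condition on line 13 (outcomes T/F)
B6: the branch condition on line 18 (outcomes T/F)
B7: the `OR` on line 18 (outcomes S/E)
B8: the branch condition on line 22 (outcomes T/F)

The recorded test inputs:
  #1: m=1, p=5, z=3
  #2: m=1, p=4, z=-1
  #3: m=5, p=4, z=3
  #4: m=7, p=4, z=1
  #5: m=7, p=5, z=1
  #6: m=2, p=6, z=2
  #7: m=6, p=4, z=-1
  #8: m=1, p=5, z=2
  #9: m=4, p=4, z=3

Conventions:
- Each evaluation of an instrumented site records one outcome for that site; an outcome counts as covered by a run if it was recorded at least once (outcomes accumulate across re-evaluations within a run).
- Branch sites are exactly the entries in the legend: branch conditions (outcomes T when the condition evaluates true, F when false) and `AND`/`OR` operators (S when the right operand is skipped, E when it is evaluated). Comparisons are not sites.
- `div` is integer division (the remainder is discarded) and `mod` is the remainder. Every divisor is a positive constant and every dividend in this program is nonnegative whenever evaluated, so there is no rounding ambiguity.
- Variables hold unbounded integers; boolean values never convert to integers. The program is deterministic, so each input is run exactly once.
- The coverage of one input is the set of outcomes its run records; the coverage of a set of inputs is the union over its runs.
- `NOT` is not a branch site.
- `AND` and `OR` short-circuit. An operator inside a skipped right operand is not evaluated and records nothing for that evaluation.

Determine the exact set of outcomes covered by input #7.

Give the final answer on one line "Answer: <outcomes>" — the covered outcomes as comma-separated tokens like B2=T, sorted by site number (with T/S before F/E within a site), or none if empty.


Running input #7 (m=6, p=4, z=-1), event by event:
  B1->F, B4->E, B3->F, B5->F, B7->S, B6->T, B8->T
collecting distinct outcomes: B1=F, B3=F, B4=E, B5=F, B6=T, B7=S, B8=T
Answer: B1=F, B3=F, B4=E, B5=F, B6=T, B7=S, B8=T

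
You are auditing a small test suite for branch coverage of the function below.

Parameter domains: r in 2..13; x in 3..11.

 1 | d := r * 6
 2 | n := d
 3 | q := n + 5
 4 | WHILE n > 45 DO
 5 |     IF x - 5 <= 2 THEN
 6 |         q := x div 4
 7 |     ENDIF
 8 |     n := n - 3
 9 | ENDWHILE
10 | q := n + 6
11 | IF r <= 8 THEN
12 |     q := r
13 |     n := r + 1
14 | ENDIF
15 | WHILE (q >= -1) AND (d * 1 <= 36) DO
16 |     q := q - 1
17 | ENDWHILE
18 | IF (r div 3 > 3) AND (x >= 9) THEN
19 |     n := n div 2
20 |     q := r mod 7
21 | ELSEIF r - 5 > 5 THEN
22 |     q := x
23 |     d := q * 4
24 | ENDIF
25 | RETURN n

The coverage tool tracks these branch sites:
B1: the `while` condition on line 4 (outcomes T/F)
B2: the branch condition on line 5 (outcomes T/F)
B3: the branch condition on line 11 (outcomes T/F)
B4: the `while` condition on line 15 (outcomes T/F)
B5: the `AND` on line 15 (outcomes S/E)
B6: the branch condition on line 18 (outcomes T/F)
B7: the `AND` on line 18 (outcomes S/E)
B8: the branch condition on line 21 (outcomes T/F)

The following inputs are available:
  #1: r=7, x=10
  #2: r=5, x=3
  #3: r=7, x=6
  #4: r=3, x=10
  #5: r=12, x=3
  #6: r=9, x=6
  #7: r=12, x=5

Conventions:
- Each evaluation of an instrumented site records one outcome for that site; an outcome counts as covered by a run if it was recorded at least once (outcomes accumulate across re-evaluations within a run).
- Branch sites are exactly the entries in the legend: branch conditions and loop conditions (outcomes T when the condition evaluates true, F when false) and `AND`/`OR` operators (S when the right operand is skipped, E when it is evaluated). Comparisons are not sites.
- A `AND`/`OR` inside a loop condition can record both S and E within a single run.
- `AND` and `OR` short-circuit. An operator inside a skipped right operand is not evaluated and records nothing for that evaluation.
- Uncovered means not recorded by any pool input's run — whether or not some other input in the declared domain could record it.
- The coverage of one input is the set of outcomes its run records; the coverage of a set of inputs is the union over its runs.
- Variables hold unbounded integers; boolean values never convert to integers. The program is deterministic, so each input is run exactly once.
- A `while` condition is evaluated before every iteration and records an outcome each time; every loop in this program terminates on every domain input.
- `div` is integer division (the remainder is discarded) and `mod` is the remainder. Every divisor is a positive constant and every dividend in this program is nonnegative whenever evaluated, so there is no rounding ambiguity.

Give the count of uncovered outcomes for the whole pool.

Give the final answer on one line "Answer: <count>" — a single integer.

run #1 (r=7, x=10) runs B1->F, B3->T, B5->E, B4->F, B7->S, B6->F, B8->F; records B1=F, B3=T, B4=F, B5=E, B6=F, B7=S, B8=F
run #2 (r=5, x=3) runs B1->F, B3->T, B5->E, B4->T, B5->E, B4->T, B5->E, B4->T, B5->E, B4->T, B5->E, B4->T, B5->E, B4->T, ...; records B1=F, B3=T, B4=T, B4=F, B5=S, B5=E, B6=F, B7=S, B8=F
run #3 (r=7, x=6) runs B1->F, B3->T, B5->E, B4->F, B7->S, B6->F, B8->F; records B1=F, B3=T, B4=F, B5=E, B6=F, B7=S, B8=F
run #4 (r=3, x=10) runs B1->F, B3->T, B5->E, B4->T, B5->E, B4->T, B5->E, B4->T, B5->E, B4->T, B5->E, B4->T, B5->S, B4->F, ...; records B1=F, B3=T, B4=T, B4=F, B5=S, B5=E, B6=F, B7=S, B8=F
run #5 (r=12, x=3) runs B1->T, B2->T, B1->T, B2->T, B1->T, B2->T, B1->T, B2->T, B1->T, B2->T, B1->T, B2->T, B1->T, B2->T, ...; records B1=T, B1=F, B2=T, B3=F, B4=F, B5=E, B6=F, B7=E, B8=T
run #6 (r=9, x=6) runs B1->T, B2->T, B1->T, B2->T, B1->T, B2->T, B1->F, B3->F, B5->E, B4->F, B7->S, B6->F, B8->F; records B1=T, B1=F, B2=T, B3=F, B4=F, B5=E, B6=F, B7=S, B8=F
run #7 (r=12, x=5) runs B1->T, B2->T, B1->T, B2->T, B1->T, B2->T, B1->T, B2->T, B1->T, B2->T, B1->T, B2->T, B1->T, B2->T, ...; records B1=T, B1=F, B2=T, B3=F, B4=F, B5=E, B6=F, B7=E, B8=T
union over the pool: B1=T, B1=F, B2=T, B3=T, B3=F, B4=T, B4=F, B5=S, B5=E, B6=F, B7=S, B7=E, B8=T, B8=F
uncovered (2 of 16): B2=F, B6=T

Answer: 2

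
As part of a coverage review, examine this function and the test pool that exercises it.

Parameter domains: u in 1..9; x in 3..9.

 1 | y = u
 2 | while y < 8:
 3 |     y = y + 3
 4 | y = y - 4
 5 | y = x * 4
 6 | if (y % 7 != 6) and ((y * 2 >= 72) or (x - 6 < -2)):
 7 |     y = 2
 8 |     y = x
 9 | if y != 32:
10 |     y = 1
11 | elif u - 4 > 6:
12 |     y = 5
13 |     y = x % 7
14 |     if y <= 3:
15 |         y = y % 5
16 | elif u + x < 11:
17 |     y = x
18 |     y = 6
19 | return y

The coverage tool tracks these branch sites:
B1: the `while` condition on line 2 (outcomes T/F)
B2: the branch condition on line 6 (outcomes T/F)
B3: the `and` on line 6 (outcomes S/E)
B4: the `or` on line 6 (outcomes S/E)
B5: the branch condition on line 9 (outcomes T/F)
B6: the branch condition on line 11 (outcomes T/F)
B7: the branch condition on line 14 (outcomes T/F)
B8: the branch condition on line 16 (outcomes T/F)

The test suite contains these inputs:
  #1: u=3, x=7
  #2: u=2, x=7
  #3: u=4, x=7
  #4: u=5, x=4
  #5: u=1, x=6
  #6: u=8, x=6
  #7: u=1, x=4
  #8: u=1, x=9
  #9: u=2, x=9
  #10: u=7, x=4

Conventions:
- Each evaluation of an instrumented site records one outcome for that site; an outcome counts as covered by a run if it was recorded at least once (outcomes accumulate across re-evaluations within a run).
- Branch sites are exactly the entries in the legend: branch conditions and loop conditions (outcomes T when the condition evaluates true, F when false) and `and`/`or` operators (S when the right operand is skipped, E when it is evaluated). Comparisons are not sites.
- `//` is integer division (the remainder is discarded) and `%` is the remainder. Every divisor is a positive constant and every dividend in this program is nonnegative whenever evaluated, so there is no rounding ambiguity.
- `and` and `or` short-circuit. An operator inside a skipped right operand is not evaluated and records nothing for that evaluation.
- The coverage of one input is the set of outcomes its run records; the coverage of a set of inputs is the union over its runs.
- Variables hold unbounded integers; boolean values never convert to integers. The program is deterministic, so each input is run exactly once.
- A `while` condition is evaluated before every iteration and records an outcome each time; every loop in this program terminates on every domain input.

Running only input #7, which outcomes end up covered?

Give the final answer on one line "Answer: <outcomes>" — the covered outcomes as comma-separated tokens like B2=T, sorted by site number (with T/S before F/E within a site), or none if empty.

Simulating input #7 (u=1, x=4) step by step:
  B1->T, B1->T, B1->T, B1->F, B3->E, B4->E, B2->F, B5->T
distinct outcomes covered: B1=T, B1=F, B2=F, B3=E, B4=E, B5=T

Answer: B1=T, B1=F, B2=F, B3=E, B4=E, B5=T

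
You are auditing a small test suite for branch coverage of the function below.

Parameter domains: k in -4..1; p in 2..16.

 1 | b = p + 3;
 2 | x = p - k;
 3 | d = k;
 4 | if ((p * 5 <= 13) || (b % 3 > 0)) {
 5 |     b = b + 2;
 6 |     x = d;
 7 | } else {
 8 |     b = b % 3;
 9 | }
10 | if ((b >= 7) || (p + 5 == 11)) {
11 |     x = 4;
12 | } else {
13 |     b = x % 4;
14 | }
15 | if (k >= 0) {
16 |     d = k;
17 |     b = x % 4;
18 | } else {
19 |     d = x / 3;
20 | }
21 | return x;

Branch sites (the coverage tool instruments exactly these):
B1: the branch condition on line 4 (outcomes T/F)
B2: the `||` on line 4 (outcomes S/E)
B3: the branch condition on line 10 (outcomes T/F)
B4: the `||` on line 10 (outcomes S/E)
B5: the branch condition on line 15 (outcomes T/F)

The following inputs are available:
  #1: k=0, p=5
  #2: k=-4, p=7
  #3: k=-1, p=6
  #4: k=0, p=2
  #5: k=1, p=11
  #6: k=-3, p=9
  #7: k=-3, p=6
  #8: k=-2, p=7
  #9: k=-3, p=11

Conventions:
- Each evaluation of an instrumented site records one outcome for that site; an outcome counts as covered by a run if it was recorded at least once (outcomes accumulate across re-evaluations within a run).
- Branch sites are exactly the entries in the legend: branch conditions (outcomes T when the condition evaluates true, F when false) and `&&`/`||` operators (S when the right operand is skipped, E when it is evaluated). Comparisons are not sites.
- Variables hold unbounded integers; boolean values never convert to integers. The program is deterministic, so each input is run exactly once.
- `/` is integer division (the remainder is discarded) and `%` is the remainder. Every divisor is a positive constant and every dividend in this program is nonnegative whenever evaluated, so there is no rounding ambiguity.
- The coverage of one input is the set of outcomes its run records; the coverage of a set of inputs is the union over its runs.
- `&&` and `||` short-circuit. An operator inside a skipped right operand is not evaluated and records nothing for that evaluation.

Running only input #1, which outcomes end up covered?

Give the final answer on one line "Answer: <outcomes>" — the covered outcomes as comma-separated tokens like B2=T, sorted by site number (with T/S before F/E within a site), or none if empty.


Tracing the run of input #1 (k=0, p=5):
  B2->E, B1->T, B4->S, B3->T, B5->T
collecting distinct outcomes: B1=T, B2=E, B3=T, B4=S, B5=T
Answer: B1=T, B2=E, B3=T, B4=S, B5=T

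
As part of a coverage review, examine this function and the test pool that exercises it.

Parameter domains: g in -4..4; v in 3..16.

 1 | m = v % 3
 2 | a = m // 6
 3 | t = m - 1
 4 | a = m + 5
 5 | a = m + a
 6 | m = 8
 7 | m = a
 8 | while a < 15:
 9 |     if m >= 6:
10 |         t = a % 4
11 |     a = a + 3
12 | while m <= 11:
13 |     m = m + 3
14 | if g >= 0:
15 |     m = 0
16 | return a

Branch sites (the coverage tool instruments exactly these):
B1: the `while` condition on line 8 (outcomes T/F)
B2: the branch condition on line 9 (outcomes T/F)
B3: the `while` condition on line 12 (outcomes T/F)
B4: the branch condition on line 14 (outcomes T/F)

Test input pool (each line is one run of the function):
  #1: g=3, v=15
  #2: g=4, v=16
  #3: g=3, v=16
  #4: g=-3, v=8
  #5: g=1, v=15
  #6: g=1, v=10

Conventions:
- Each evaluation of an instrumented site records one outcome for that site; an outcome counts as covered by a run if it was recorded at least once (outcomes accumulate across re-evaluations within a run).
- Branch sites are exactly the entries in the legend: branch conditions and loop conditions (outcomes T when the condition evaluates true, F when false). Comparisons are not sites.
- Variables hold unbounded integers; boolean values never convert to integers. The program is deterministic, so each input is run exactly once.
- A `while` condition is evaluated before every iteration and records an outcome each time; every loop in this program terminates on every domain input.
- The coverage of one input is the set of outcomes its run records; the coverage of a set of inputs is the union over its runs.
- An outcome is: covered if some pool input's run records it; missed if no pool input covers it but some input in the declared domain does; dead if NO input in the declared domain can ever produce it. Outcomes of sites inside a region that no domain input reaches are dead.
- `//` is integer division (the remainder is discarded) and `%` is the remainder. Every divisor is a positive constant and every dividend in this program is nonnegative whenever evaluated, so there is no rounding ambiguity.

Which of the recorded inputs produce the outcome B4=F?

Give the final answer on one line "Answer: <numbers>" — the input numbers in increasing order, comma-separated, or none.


input #1 (g=3, v=15): misses B4=F
input #2 (g=4, v=16): misses B4=F
input #3 (g=3, v=16): misses B4=F
input #4 (g=-3, v=8): covers B4=F
input #5 (g=1, v=15): misses B4=F
input #6 (g=1, v=10): misses B4=F
Answer: 4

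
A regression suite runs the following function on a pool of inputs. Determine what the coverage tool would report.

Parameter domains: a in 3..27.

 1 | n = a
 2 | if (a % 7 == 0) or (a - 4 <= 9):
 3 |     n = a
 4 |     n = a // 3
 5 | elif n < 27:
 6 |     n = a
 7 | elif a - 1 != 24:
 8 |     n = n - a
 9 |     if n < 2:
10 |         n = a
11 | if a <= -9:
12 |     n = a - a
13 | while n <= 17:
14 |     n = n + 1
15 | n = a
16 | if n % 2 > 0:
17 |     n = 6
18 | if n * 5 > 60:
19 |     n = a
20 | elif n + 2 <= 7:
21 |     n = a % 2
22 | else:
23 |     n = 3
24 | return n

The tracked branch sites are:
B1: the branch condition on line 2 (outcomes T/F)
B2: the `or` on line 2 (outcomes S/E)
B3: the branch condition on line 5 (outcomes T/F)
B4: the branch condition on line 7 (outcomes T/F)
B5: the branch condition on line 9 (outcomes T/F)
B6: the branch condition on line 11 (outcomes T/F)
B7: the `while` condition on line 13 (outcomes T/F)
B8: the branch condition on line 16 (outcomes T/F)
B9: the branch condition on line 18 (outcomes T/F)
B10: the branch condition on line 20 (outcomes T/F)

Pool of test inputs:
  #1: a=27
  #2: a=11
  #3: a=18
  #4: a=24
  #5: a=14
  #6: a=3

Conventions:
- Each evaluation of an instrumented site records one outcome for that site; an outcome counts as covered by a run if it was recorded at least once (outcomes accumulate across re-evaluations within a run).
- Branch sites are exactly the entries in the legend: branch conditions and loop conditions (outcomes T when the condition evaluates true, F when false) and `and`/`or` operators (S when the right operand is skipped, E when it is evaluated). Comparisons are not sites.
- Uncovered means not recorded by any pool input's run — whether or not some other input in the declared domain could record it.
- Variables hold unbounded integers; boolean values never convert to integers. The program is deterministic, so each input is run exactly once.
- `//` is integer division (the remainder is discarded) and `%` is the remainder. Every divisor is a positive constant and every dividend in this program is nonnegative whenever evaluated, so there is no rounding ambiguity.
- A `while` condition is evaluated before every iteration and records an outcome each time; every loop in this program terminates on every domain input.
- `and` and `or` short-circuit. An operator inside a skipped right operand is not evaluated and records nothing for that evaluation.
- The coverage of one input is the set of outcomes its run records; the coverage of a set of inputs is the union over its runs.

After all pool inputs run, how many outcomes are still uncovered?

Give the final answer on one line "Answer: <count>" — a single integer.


input #1 (a=27): events B2->E, B1->F, B3->F, B4->T, B5->T, B6->F, B7->F, B8->T, B9->F, B10->F; covers B1=F, B2=E, B3=F, B4=T, B5=T, B6=F, B7=F, B8=T, B9=F, B10=F
input #2 (a=11): events B2->E, B1->T, B6->F, B7->T, B7->T, B7->T, B7->T, B7->T, B7->T, B7->T, B7->T, B7->T, B7->T, B7->T, ...; covers B1=T, B2=E, B6=F, B7=T, B7=F, B8=T, B9=F, B10=F
input #3 (a=18): events B2->E, B1->F, B3->T, B6->F, B7->F, B8->F, B9->T; covers B1=F, B2=E, B3=T, B6=F, B7=F, B8=F, B9=T
input #4 (a=24): events B2->E, B1->F, B3->T, B6->F, B7->F, B8->F, B9->T; covers B1=F, B2=E, B3=T, B6=F, B7=F, B8=F, B9=T
input #5 (a=14): events B2->S, B1->T, B6->F, B7->T, B7->T, B7->T, B7->T, B7->T, B7->T, B7->T, B7->T, B7->T, B7->T, B7->T, ...; covers B1=T, B2=S, B6=F, B7=T, B7=F, B8=F, B9=T
input #6 (a=3): events B2->E, B1->T, B6->F, B7->T, B7->T, B7->T, B7->T, B7->T, B7->T, B7->T, B7->T, B7->T, B7->T, B7->T, ...; covers B1=T, B2=E, B6=F, B7=T, B7=F, B8=T, B9=F, B10=F
union over the pool: B1=T, B1=F, B2=S, B2=E, B3=T, B3=F, B4=T, B5=T, B6=F, B7=T, B7=F, B8=T, B8=F, B9=T, B9=F, B10=F
uncovered (4 of 20): B4=F, B5=F, B6=T, B10=T
Answer: 4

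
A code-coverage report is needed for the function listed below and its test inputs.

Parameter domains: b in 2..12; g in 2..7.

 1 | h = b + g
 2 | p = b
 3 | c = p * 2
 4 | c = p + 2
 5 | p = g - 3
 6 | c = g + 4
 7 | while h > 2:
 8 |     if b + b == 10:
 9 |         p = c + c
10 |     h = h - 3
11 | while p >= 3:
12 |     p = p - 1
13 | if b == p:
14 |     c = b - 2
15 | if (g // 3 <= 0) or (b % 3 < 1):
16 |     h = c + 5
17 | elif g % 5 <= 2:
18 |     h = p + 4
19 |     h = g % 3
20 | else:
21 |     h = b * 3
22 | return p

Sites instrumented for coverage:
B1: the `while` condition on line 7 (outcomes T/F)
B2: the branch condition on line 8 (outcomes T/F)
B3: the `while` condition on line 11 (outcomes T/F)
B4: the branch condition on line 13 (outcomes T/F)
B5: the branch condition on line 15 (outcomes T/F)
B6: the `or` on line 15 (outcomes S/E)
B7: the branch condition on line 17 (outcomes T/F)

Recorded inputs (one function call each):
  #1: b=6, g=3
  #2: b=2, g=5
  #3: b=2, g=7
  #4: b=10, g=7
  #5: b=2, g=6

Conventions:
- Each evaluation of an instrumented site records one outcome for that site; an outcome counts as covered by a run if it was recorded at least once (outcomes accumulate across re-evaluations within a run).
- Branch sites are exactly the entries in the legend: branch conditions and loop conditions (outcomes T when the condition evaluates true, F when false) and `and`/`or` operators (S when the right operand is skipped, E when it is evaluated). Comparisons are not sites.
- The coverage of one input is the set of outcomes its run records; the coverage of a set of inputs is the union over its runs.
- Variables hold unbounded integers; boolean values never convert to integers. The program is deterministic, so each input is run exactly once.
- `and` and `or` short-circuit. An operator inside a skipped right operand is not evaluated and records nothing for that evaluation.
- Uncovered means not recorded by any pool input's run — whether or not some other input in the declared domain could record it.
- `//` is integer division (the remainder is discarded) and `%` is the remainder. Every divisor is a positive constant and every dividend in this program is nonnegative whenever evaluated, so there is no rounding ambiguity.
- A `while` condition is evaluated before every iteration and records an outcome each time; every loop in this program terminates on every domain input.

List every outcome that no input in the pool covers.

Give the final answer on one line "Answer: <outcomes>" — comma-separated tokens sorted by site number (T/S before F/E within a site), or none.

input #1 (b=6, g=3): events B1->T, B2->F, B1->T, B2->F, B1->T, B2->F, B1->F, B3->F, B4->F, B6->E, B5->T; covers B1=T, B1=F, B2=F, B3=F, B4=F, B5=T, B6=E
input #2 (b=2, g=5): events B1->T, B2->F, B1->T, B2->F, B1->F, B3->F, B4->T, B6->E, B5->F, B7->T; covers B1=T, B1=F, B2=F, B3=F, B4=T, B5=F, B6=E, B7=T
input #3 (b=2, g=7): events B1->T, B2->F, B1->T, B2->F, B1->T, B2->F, B1->F, B3->T, B3->T, B3->F, B4->T, B6->E, B5->F, B7->T; covers B1=T, B1=F, B2=F, B3=T, B3=F, B4=T, B5=F, B6=E, B7=T
input #4 (b=10, g=7): events B1->T, B2->F, B1->T, B2->F, B1->T, B2->F, B1->T, B2->F, B1->T, B2->F, B1->F, B3->T, B3->T, B3->F, ...; covers B1=T, B1=F, B2=F, B3=T, B3=F, B4=F, B5=F, B6=E, B7=T
input #5 (b=2, g=6): events B1->T, B2->F, B1->T, B2->F, B1->F, B3->T, B3->F, B4->T, B6->E, B5->F, B7->T; covers B1=T, B1=F, B2=F, B3=T, B3=F, B4=T, B5=F, B6=E, B7=T
union over the pool: B1=T, B1=F, B2=F, B3=T, B3=F, B4=T, B4=F, B5=T, B5=F, B6=E, B7=T
uncovered (3 of 14): B2=T, B6=S, B7=F

Answer: B2=T, B6=S, B7=F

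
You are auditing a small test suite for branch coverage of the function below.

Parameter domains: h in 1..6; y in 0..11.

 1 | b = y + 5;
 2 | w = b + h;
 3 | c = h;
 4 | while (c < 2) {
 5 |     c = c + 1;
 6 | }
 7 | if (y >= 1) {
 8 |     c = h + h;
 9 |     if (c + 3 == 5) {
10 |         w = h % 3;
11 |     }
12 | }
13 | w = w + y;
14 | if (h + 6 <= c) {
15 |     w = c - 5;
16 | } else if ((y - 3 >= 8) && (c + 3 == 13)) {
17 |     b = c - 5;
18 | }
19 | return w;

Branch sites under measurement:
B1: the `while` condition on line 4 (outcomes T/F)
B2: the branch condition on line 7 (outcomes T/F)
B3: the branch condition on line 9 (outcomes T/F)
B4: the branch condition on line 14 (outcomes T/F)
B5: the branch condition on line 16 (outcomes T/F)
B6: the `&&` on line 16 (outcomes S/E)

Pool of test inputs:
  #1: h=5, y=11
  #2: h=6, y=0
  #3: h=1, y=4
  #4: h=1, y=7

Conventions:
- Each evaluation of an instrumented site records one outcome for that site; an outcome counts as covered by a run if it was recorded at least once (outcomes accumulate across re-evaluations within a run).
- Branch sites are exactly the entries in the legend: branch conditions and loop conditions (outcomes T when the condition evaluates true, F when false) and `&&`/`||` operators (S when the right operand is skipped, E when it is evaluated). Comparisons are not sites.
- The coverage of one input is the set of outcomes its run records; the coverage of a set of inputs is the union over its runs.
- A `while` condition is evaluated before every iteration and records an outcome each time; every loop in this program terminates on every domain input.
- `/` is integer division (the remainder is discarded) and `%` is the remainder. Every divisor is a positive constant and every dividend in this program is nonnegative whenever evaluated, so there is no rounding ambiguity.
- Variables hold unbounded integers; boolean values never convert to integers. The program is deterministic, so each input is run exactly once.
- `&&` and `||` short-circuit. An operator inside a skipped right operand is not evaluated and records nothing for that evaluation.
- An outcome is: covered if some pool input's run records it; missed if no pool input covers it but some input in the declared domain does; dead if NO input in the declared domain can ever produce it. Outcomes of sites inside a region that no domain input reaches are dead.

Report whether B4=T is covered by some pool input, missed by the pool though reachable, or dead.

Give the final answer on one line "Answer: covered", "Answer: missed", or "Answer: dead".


no pool input records B4=T
but domain input (h=6, y=1) does record it -> reachable, so missed
Answer: missed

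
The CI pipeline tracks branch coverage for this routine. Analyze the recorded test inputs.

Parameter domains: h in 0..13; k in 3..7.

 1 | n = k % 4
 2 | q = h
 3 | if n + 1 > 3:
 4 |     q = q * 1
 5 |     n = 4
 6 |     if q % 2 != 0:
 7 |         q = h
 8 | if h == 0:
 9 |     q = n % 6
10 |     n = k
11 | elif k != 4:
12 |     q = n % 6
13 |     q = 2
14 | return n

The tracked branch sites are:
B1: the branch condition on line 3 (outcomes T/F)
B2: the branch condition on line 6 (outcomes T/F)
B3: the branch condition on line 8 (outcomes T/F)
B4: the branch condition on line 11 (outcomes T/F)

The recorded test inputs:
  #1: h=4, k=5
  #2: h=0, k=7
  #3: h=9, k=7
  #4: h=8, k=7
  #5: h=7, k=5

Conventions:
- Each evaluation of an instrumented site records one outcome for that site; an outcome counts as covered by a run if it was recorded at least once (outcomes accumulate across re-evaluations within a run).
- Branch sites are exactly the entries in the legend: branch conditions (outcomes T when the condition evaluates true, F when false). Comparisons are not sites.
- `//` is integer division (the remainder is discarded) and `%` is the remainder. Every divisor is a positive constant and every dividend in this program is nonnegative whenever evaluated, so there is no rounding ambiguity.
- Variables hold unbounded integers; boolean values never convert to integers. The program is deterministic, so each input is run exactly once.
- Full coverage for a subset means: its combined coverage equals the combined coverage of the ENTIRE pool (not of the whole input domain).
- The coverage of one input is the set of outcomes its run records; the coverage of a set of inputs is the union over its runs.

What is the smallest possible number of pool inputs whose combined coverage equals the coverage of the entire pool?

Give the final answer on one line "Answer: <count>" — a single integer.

input #1 (h=4, k=5): covers B1=F, B3=F, B4=T
input #2 (h=0, k=7): covers B1=T, B2=F, B3=T
input #3 (h=9, k=7): covers B1=T, B2=T, B3=F, B4=T
input #4 (h=8, k=7): covers B1=T, B2=F, B3=F, B4=T
input #5 (h=7, k=5): covers B1=F, B3=F, B4=T
the full pool covers 7 outcomes: B1=T, B1=F, B2=T, B2=F, B3=T, B3=F, B4=T
no size-1 subset reaches all 7 outcomes (best union: 4/7)
no size-2 subset reaches all 7 outcomes (best union: 6/7)
size 3: inputs {1, 2, 3} cover all 7 outcomes, and no lexicographically smaller subset of this size does

Answer: 3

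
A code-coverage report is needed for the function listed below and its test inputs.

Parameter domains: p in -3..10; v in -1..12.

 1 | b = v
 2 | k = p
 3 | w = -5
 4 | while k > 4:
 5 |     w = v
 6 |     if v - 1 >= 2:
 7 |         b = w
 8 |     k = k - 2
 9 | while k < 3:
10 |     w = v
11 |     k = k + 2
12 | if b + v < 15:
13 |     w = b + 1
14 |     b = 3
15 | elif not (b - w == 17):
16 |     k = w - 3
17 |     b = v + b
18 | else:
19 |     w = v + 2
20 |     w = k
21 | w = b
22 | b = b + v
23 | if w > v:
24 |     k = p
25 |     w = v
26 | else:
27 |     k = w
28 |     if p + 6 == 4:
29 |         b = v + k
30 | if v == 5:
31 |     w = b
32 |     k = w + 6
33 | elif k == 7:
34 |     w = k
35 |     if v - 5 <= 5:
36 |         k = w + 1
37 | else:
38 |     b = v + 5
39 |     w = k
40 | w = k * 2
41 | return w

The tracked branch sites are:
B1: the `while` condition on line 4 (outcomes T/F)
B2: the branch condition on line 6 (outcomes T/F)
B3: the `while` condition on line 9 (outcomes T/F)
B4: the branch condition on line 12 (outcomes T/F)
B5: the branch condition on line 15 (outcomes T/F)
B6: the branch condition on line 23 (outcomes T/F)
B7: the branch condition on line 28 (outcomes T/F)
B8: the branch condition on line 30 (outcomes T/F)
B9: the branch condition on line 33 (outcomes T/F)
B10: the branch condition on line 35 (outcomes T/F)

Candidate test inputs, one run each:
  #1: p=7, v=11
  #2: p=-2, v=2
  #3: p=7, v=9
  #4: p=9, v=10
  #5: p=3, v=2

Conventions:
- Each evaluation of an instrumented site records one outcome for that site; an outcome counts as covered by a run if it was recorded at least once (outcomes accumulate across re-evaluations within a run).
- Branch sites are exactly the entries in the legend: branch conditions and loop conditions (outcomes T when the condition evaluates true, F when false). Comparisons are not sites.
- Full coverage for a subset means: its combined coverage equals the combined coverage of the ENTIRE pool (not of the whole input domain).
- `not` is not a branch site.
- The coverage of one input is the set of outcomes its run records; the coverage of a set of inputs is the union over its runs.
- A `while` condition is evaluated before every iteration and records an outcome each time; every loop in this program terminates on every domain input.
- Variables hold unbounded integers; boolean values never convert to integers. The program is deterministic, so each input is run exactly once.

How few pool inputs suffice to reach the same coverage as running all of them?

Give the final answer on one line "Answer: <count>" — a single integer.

run #1 (p=7, v=11) runs B1->T, B2->T, B1->T, B2->T, B1->F, B3->F, B4->F, B5->T, B6->T, B8->F, B9->T, B10->F; records B1=T, B1=F, B2=T, B3=F, B4=F, B5=T, B6=T, B8=F, B9=T, B10=F
run #2 (p=-2, v=2) runs B1->F, B3->T, B3->T, B3->T, B3->F, B4->T, B6->T, B8->F, B9->F; records B1=F, B3=T, B3=F, B4=T, B6=T, B8=F, B9=F
run #3 (p=7, v=9) runs B1->T, B2->T, B1->T, B2->T, B1->F, B3->F, B4->F, B5->T, B6->T, B8->F, B9->T, B10->T; records B1=T, B1=F, B2=T, B3=F, B4=F, B5=T, B6=T, B8=F, B9=T, B10=T
run #4 (p=9, v=10) runs B1->T, B2->T, B1->T, B2->T, B1->T, B2->T, B1->F, B3->F, B4->F, B5->T, B6->T, B8->F, B9->F; records B1=T, B1=F, B2=T, B3=F, B4=F, B5=T, B6=T, B8=F, B9=F
run #5 (p=3, v=2) runs B1->F, B3->F, B4->T, B6->T, B8->F, B9->F; records B1=F, B3=F, B4=T, B6=T, B8=F, B9=F
union over all inputs: B1=T, B1=F, B2=T, B3=T, B3=F, B4=T, B4=F, B5=T, B6=T, B8=F, B9=T, B9=F, B10=T, B10=F (14 outcomes)
every size-1 subset falls short of the 14 outcomes (best: 10/14)
every size-2 subset falls short of the 14 outcomes (best: 13/14)
the canonical winner is {1, 2, 3}: size 3, full 14-outcome coverage, earliest index list among size-3 covers

Answer: 3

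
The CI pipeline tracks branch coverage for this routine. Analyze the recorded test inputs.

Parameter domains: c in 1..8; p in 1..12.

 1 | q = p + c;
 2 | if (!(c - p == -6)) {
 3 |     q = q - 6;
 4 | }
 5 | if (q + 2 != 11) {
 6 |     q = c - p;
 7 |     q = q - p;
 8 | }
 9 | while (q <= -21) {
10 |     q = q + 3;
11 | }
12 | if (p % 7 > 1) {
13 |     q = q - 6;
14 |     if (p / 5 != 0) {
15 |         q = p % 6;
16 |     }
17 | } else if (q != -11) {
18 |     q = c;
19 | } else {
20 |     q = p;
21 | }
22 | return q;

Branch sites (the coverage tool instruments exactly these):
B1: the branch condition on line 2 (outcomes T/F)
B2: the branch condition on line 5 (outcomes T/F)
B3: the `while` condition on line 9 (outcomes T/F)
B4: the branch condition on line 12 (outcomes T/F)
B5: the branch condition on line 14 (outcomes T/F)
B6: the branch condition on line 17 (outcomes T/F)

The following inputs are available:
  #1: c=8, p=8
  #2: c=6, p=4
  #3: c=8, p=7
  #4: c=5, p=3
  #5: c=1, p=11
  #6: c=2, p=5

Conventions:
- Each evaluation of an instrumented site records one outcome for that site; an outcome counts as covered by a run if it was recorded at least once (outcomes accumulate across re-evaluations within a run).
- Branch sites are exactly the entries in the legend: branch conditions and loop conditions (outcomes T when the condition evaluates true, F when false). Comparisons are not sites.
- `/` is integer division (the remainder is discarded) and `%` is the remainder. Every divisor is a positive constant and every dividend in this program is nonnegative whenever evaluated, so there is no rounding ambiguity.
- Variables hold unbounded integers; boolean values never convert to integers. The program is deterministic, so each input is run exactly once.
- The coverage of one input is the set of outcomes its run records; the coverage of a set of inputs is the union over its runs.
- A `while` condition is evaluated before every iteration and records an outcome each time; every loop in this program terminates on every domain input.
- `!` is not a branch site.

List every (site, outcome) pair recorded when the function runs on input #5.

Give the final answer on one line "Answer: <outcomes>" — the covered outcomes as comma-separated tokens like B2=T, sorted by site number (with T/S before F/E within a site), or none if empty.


Tracing the run of input #5 (c=1, p=11):
  B1->T, B2->T, B3->T, B3->F, B4->T, B5->T
as a set, this run covers: B1=T, B2=T, B3=T, B3=F, B4=T, B5=T
Answer: B1=T, B2=T, B3=T, B3=F, B4=T, B5=T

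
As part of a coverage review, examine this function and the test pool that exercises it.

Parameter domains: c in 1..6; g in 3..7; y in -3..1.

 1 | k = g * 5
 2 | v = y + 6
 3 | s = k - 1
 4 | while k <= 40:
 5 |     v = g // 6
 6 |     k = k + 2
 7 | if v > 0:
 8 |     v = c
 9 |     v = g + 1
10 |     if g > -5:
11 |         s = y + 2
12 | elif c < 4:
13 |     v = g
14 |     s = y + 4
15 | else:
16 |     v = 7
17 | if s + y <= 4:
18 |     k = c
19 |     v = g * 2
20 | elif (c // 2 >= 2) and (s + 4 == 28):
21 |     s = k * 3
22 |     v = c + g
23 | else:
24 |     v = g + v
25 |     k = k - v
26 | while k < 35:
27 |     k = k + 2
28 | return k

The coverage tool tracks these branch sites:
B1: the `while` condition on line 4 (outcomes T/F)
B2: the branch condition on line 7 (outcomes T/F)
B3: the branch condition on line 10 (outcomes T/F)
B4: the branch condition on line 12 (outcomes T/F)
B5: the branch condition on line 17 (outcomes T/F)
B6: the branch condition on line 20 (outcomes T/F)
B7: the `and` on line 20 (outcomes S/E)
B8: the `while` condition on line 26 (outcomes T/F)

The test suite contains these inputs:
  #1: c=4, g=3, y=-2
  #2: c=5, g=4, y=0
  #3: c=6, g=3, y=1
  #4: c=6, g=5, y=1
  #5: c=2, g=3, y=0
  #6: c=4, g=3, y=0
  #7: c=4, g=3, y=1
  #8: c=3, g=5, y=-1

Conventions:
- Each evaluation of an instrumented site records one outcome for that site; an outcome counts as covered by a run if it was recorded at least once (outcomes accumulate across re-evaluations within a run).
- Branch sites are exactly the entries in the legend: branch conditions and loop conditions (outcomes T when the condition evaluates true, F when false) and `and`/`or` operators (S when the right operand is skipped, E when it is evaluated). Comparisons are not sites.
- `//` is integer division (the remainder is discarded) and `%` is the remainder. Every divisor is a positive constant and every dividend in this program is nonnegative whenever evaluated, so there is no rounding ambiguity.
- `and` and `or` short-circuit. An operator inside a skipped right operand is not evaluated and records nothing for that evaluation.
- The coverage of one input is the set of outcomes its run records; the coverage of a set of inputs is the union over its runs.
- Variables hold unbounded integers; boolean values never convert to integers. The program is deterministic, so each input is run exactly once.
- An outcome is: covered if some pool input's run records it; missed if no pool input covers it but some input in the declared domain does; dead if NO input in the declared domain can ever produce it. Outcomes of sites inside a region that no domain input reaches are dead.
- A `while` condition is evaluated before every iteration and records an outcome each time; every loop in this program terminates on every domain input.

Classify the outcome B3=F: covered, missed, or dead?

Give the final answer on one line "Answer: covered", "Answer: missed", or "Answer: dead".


no pool input records B3=F
checking all 150 inputs in the declared domain: B3=F is never recorded -> dead
Answer: dead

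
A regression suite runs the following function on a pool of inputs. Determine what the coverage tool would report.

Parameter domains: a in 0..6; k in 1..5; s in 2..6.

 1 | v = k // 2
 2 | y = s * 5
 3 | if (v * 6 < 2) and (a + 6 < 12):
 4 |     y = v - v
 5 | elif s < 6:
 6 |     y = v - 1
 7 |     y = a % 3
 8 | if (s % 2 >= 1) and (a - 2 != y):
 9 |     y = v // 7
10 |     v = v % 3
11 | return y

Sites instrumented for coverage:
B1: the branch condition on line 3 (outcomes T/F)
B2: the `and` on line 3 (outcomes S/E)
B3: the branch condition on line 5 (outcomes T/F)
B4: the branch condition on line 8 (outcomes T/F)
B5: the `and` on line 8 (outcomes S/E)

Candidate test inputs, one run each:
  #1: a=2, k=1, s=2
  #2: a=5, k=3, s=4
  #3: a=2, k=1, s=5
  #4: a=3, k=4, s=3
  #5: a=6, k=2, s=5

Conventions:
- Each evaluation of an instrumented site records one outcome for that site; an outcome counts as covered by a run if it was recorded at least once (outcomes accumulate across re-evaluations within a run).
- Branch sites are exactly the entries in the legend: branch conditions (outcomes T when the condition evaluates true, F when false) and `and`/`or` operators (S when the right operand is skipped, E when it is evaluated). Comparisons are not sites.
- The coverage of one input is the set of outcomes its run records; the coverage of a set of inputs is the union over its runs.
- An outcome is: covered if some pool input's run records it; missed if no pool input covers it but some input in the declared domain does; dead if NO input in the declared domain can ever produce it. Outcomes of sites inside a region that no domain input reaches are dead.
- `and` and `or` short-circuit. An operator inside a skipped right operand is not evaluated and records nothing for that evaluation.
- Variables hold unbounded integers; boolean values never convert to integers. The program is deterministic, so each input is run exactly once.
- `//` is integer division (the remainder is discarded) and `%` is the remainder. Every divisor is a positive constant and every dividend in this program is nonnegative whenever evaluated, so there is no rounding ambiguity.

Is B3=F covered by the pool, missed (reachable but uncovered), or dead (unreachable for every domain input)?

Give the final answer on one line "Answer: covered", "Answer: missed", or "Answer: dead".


no pool input records B3=F
but domain input (a=0, k=2, s=6) does record it -> reachable, so missed
Answer: missed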